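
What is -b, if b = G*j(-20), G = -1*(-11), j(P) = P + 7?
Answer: 143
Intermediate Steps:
j(P) = 7 + P
G = 11
b = -143 (b = 11*(7 - 20) = 11*(-13) = -143)
-b = -1*(-143) = 143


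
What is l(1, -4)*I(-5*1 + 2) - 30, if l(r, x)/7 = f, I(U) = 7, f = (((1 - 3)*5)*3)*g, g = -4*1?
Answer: 5850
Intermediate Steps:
g = -4
f = 120 (f = (((1 - 3)*5)*3)*(-4) = (-2*5*3)*(-4) = -10*3*(-4) = -30*(-4) = 120)
l(r, x) = 840 (l(r, x) = 7*120 = 840)
l(1, -4)*I(-5*1 + 2) - 30 = 840*7 - 30 = 5880 - 30 = 5850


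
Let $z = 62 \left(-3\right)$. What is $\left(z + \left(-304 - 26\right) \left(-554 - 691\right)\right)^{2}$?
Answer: $168644920896$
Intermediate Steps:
$z = -186$
$\left(z + \left(-304 - 26\right) \left(-554 - 691\right)\right)^{2} = \left(-186 + \left(-304 - 26\right) \left(-554 - 691\right)\right)^{2} = \left(-186 - -410850\right)^{2} = \left(-186 + 410850\right)^{2} = 410664^{2} = 168644920896$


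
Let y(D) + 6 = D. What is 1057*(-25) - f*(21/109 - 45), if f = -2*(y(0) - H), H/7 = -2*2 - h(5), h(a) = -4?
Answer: -2821717/109 ≈ -25887.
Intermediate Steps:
y(D) = -6 + D
H = 0 (H = 7*(-2*2 - 1*(-4)) = 7*(-4 + 4) = 7*0 = 0)
f = 12 (f = -2*((-6 + 0) - 1*0) = -2*(-6 + 0) = -2*(-6) = 12)
1057*(-25) - f*(21/109 - 45) = 1057*(-25) - 12*(21/109 - 45) = -26425 - 12*(21*(1/109) - 45) = -26425 - 12*(21/109 - 45) = -26425 - 12*(-4884)/109 = -26425 - 1*(-58608/109) = -26425 + 58608/109 = -2821717/109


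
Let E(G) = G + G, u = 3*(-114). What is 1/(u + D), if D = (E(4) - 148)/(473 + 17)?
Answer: -7/2396 ≈ -0.0029215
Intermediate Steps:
u = -342
E(G) = 2*G
D = -2/7 (D = (2*4 - 148)/(473 + 17) = (8 - 148)/490 = -140*1/490 = -2/7 ≈ -0.28571)
1/(u + D) = 1/(-342 - 2/7) = 1/(-2396/7) = -7/2396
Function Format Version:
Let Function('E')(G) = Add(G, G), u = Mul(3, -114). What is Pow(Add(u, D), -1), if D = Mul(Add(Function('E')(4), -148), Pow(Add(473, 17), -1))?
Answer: Rational(-7, 2396) ≈ -0.0029215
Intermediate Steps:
u = -342
Function('E')(G) = Mul(2, G)
D = Rational(-2, 7) (D = Mul(Add(Mul(2, 4), -148), Pow(Add(473, 17), -1)) = Mul(Add(8, -148), Pow(490, -1)) = Mul(-140, Rational(1, 490)) = Rational(-2, 7) ≈ -0.28571)
Pow(Add(u, D), -1) = Pow(Add(-342, Rational(-2, 7)), -1) = Pow(Rational(-2396, 7), -1) = Rational(-7, 2396)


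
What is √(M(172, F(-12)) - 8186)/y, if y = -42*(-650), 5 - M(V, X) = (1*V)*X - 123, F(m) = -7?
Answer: I*√6854/27300 ≈ 0.0030326*I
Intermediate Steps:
M(V, X) = 128 - V*X (M(V, X) = 5 - ((1*V)*X - 123) = 5 - (V*X - 123) = 5 - (-123 + V*X) = 5 + (123 - V*X) = 128 - V*X)
y = 27300
√(M(172, F(-12)) - 8186)/y = √((128 - 1*172*(-7)) - 8186)/27300 = √((128 + 1204) - 8186)*(1/27300) = √(1332 - 8186)*(1/27300) = √(-6854)*(1/27300) = (I*√6854)*(1/27300) = I*√6854/27300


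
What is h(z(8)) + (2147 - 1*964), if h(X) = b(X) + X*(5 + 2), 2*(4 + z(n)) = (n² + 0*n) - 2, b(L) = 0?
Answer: 1372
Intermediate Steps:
z(n) = -5 + n²/2 (z(n) = -4 + ((n² + 0*n) - 2)/2 = -4 + ((n² + 0) - 2)/2 = -4 + (n² - 2)/2 = -4 + (-2 + n²)/2 = -4 + (-1 + n²/2) = -5 + n²/2)
h(X) = 7*X (h(X) = 0 + X*(5 + 2) = 0 + X*7 = 0 + 7*X = 7*X)
h(z(8)) + (2147 - 1*964) = 7*(-5 + (½)*8²) + (2147 - 1*964) = 7*(-5 + (½)*64) + (2147 - 964) = 7*(-5 + 32) + 1183 = 7*27 + 1183 = 189 + 1183 = 1372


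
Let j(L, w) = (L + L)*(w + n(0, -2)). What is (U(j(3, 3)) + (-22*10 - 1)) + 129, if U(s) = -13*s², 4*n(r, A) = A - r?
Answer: -3017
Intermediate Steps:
n(r, A) = -r/4 + A/4 (n(r, A) = (A - r)/4 = -r/4 + A/4)
j(L, w) = 2*L*(-½ + w) (j(L, w) = (L + L)*(w + (-¼*0 + (¼)*(-2))) = (2*L)*(w + (0 - ½)) = (2*L)*(w - ½) = (2*L)*(-½ + w) = 2*L*(-½ + w))
(U(j(3, 3)) + (-22*10 - 1)) + 129 = (-13*9*(-1 + 2*3)² + (-22*10 - 1)) + 129 = (-13*9*(-1 + 6)² + (-220 - 1)) + 129 = (-13*(3*5)² - 221) + 129 = (-13*15² - 221) + 129 = (-13*225 - 221) + 129 = (-2925 - 221) + 129 = -3146 + 129 = -3017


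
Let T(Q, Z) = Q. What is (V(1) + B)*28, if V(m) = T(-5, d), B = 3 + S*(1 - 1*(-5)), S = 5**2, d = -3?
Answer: 4144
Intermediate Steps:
S = 25
B = 153 (B = 3 + 25*(1 - 1*(-5)) = 3 + 25*(1 + 5) = 3 + 25*6 = 3 + 150 = 153)
V(m) = -5
(V(1) + B)*28 = (-5 + 153)*28 = 148*28 = 4144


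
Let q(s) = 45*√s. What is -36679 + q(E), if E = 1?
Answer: -36634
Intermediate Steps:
-36679 + q(E) = -36679 + 45*√1 = -36679 + 45*1 = -36679 + 45 = -36634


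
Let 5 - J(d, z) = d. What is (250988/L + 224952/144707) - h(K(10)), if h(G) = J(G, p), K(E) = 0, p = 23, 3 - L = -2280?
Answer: 35181455527/330366081 ≈ 106.49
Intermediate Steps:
L = 2283 (L = 3 - 1*(-2280) = 3 + 2280 = 2283)
J(d, z) = 5 - d
h(G) = 5 - G
(250988/L + 224952/144707) - h(K(10)) = (250988/2283 + 224952/144707) - (5 - 1*0) = (250988*(1/2283) + 224952*(1/144707)) - (5 + 0) = (250988/2283 + 224952/144707) - 1*5 = 36833285932/330366081 - 5 = 35181455527/330366081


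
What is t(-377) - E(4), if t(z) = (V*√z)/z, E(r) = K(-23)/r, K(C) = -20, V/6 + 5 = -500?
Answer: 5 + 3030*I*√377/377 ≈ 5.0 + 156.05*I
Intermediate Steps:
V = -3030 (V = -30 + 6*(-500) = -30 - 3000 = -3030)
E(r) = -20/r
t(z) = -3030/√z (t(z) = (-3030*√z)/z = -3030/√z)
t(-377) - E(4) = -(-3030)*I*√377/377 - (-20)/4 = 3030*I*√377/377 - 1*(-5) = 3030*I*√377/377 + 5 = 5 + 3030*I*√377/377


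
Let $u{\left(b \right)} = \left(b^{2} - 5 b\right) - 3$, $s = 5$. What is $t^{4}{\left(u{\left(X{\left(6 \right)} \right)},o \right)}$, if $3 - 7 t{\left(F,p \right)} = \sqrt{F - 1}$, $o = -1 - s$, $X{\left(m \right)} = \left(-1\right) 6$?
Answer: $\frac{\left(3 - \sqrt{62}\right)^{4}}{2401} \approx 0.23505$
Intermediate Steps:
$X{\left(m \right)} = -6$
$u{\left(b \right)} = -3 + b^{2} - 5 b$
$o = -6$ ($o = -1 - 5 = -6$)
$t{\left(F,p \right)} = \frac{3}{7} - \frac{\sqrt{-1 + F}}{7}$ ($t{\left(F,p \right)} = \frac{3}{7} - \frac{\sqrt{F - 1}}{7} = \frac{3}{7} - \frac{\sqrt{-1 + F}}{7}$)
$t^{4}{\left(u{\left(X{\left(6 \right)} \right)},o \right)} = \left(\frac{3}{7} - \frac{\sqrt{-1 - \left(-27 - 36\right)}}{7}\right)^{4} = \left(\frac{3}{7} - \frac{\sqrt{-1 + \left(-3 + 36 + 30\right)}}{7}\right)^{4} = \left(\frac{3}{7} - \frac{\sqrt{-1 + 63}}{7}\right)^{4} = \left(\frac{3}{7} - \frac{\sqrt{62}}{7}\right)^{4}$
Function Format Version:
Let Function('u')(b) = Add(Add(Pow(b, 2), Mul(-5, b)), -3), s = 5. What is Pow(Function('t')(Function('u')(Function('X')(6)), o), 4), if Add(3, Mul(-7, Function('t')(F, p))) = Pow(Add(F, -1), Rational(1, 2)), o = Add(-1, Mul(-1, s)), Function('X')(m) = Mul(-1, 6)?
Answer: Mul(Rational(1, 2401), Pow(Add(3, Mul(-1, Pow(62, Rational(1, 2)))), 4)) ≈ 0.23505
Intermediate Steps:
Function('X')(m) = -6
Function('u')(b) = Add(-3, Pow(b, 2), Mul(-5, b))
o = -6 (o = Add(-1, Mul(-1, 5)) = Add(-1, -5) = -6)
Function('t')(F, p) = Add(Rational(3, 7), Mul(Rational(-1, 7), Pow(Add(-1, F), Rational(1, 2)))) (Function('t')(F, p) = Add(Rational(3, 7), Mul(Rational(-1, 7), Pow(Add(F, -1), Rational(1, 2)))) = Add(Rational(3, 7), Mul(Rational(-1, 7), Pow(Add(-1, F), Rational(1, 2)))))
Pow(Function('t')(Function('u')(Function('X')(6)), o), 4) = Pow(Add(Rational(3, 7), Mul(Rational(-1, 7), Pow(Add(-1, Add(-3, Pow(-6, 2), Mul(-5, -6))), Rational(1, 2)))), 4) = Pow(Add(Rational(3, 7), Mul(Rational(-1, 7), Pow(Add(-1, Add(-3, 36, 30)), Rational(1, 2)))), 4) = Pow(Add(Rational(3, 7), Mul(Rational(-1, 7), Pow(Add(-1, 63), Rational(1, 2)))), 4) = Pow(Add(Rational(3, 7), Mul(Rational(-1, 7), Pow(62, Rational(1, 2)))), 4)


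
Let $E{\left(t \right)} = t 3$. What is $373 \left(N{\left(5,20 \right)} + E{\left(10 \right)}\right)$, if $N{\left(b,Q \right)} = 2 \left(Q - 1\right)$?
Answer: $25364$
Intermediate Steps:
$E{\left(t \right)} = 3 t$
$N{\left(b,Q \right)} = -2 + 2 Q$ ($N{\left(b,Q \right)} = 2 \left(-1 + Q\right) = -2 + 2 Q$)
$373 \left(N{\left(5,20 \right)} + E{\left(10 \right)}\right) = 373 \left(\left(-2 + 2 \cdot 20\right) + 3 \cdot 10\right) = 373 \left(\left(-2 + 40\right) + 30\right) = 373 \left(38 + 30\right) = 373 \cdot 68 = 25364$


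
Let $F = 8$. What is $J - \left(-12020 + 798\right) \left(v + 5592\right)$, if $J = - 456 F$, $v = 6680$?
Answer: $137712736$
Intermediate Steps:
$J = -3648$ ($J = \left(-456\right) 8 = -3648$)
$J - \left(-12020 + 798\right) \left(v + 5592\right) = -3648 - \left(-12020 + 798\right) \left(6680 + 5592\right) = -3648 - \left(-11222\right) 12272 = -3648 - -137716384 = -3648 + 137716384 = 137712736$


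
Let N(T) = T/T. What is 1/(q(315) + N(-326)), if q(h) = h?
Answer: 1/316 ≈ 0.0031646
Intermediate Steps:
N(T) = 1
1/(q(315) + N(-326)) = 1/(315 + 1) = 1/316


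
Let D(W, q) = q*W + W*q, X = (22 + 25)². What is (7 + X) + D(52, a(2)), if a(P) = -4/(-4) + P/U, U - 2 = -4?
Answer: 2216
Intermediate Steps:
U = -2 (U = 2 - 4 = -2)
a(P) = 1 - P/2 (a(P) = -4/(-4) + P/(-2) = -4*(-¼) + P*(-½) = 1 - P/2)
X = 2209 (X = 47² = 2209)
D(W, q) = 2*W*q (D(W, q) = W*q + W*q = 2*W*q)
(7 + X) + D(52, a(2)) = (7 + 2209) + 2*52*(1 - ½*2) = 2216 + 2*52*(1 - 1) = 2216 + 2*52*0 = 2216 + 0 = 2216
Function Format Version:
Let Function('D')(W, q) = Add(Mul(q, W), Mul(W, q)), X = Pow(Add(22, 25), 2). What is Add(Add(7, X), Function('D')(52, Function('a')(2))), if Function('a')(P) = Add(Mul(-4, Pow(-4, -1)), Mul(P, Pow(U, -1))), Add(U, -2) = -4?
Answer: 2216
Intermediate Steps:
U = -2 (U = Add(2, -4) = -2)
Function('a')(P) = Add(1, Mul(Rational(-1, 2), P)) (Function('a')(P) = Add(Mul(-4, Pow(-4, -1)), Mul(P, Pow(-2, -1))) = Add(Mul(-4, Rational(-1, 4)), Mul(P, Rational(-1, 2))) = Add(1, Mul(Rational(-1, 2), P)))
X = 2209 (X = Pow(47, 2) = 2209)
Function('D')(W, q) = Mul(2, W, q) (Function('D')(W, q) = Add(Mul(W, q), Mul(W, q)) = Mul(2, W, q))
Add(Add(7, X), Function('D')(52, Function('a')(2))) = Add(Add(7, 2209), Mul(2, 52, Add(1, Mul(Rational(-1, 2), 2)))) = Add(2216, Mul(2, 52, Add(1, -1))) = Add(2216, Mul(2, 52, 0)) = Add(2216, 0) = 2216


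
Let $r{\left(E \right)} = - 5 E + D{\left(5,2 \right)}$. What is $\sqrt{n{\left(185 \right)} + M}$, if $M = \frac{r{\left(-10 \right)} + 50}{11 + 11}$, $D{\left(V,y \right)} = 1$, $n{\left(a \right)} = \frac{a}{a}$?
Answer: $\frac{\sqrt{2706}}{22} \approx 2.3645$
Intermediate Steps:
$n{\left(a \right)} = 1$
$r{\left(E \right)} = 1 - 5 E$ ($r{\left(E \right)} = - 5 E + 1 = 1 - 5 E$)
$M = \frac{101}{22}$ ($M = \frac{\left(1 - -50\right) + 50}{11 + 11} = \frac{\left(1 + 50\right) + 50}{22} = \left(51 + 50\right) \frac{1}{22} = 101 \cdot \frac{1}{22} = \frac{101}{22} \approx 4.5909$)
$\sqrt{n{\left(185 \right)} + M} = \sqrt{1 + \frac{101}{22}} = \sqrt{\frac{123}{22}} = \frac{\sqrt{2706}}{22}$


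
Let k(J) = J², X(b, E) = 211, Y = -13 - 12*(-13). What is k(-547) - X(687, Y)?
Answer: 298998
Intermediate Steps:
Y = 143 (Y = -13 + 156 = 143)
k(-547) - X(687, Y) = (-547)² - 1*211 = 299209 - 211 = 298998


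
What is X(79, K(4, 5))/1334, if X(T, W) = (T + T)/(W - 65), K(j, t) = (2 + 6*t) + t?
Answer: -79/18676 ≈ -0.0042300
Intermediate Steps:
K(j, t) = 2 + 7*t
X(T, W) = 2*T/(-65 + W) (X(T, W) = (2*T)/(-65 + W) = 2*T/(-65 + W))
X(79, K(4, 5))/1334 = (2*79/(-65 + (2 + 7*5)))/1334 = (2*79/(-65 + (2 + 35)))*(1/1334) = (2*79/(-65 + 37))*(1/1334) = (2*79/(-28))*(1/1334) = (2*79*(-1/28))*(1/1334) = -79/14*1/1334 = -79/18676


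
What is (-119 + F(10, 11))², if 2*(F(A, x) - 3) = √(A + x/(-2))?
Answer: 107657/8 - 174*√2 ≈ 13211.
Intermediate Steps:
F(A, x) = 3 + √(A - x/2)/2 (F(A, x) = 3 + √(A + x/(-2))/2 = 3 + √(A + x*(-½))/2 = 3 + √(A - x/2)/2)
(-119 + F(10, 11))² = (-119 + (3 + √(-2*11 + 4*10)/4))² = (-119 + (3 + √(-22 + 40)/4))² = (-119 + (3 + √18/4))² = (-119 + (3 + (3*√2)/4))² = (-119 + (3 + 3*√2/4))² = (-116 + 3*√2/4)²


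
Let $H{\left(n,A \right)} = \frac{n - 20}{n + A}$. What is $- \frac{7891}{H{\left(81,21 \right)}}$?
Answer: $- \frac{804882}{61} \approx -13195.0$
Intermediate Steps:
$H{\left(n,A \right)} = \frac{-20 + n}{A + n}$
$- \frac{7891}{H{\left(81,21 \right)}} = - \frac{7891}{\frac{1}{21 + 81} \left(-20 + 81\right)} = - \frac{7891}{\frac{1}{102} \cdot 61} = - \frac{7891}{\frac{61}{102}} = \left(-7891\right) \frac{102}{61} = - \frac{804882}{61}$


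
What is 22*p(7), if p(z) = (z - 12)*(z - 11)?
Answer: 440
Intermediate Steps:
p(z) = (-12 + z)*(-11 + z)
22*p(7) = 22*(132 + 7² - 23*7) = 22*(132 + 49 - 161) = 22*20 = 440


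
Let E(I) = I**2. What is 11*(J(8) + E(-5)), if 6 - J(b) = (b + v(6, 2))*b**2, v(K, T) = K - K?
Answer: -5291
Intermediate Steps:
v(K, T) = 0
J(b) = 6 - b**3 (J(b) = 6 - (b + 0)*b**2 = 6 - b*b**2 = 6 - b**3)
11*(J(8) + E(-5)) = 11*((6 - 1*8**3) + (-5)**2) = 11*((6 - 1*512) + 25) = 11*((6 - 512) + 25) = 11*(-506 + 25) = 11*(-481) = -5291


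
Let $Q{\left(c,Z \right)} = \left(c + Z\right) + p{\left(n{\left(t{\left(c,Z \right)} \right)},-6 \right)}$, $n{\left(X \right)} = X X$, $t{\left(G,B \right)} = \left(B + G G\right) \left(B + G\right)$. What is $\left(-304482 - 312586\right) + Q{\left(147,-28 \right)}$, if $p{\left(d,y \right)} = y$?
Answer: $-616955$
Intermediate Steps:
$t{\left(G,B \right)} = \left(B + G\right) \left(B + G^{2}\right)$ ($t{\left(G,B \right)} = \left(B + G^{2}\right) \left(B + G\right) = \left(B + G\right) \left(B + G^{2}\right)$)
$n{\left(X \right)} = X^{2}$
$Q{\left(c,Z \right)} = -6 + Z + c$ ($Q{\left(c,Z \right)} = \left(c + Z\right) - 6 = \left(Z + c\right) - 6 = -6 + Z + c$)
$\left(-304482 - 312586\right) + Q{\left(147,-28 \right)} = \left(-304482 - 312586\right) - -113 = -617068 + 113 = -616955$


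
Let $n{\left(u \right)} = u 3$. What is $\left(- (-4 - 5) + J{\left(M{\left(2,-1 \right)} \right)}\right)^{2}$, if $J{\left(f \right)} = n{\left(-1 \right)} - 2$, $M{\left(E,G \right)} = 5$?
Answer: $16$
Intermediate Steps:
$n{\left(u \right)} = 3 u$
$J{\left(f \right)} = -5$ ($J{\left(f \right)} = 3 \left(-1\right) - 2 = -3 - 2 = -5$)
$\left(- (-4 - 5) + J{\left(M{\left(2,-1 \right)} \right)}\right)^{2} = \left(- (-4 - 5) - 5\right)^{2} = \left(\left(-1\right) \left(-9\right) - 5\right)^{2} = \left(9 - 5\right)^{2} = 4^{2} = 16$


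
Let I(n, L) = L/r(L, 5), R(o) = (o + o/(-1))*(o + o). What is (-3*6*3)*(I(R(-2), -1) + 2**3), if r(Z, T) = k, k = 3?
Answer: -414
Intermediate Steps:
r(Z, T) = 3
R(o) = 0 (R(o) = (o + o*(-1))*(2*o) = (o - o)*(2*o) = 0*(2*o) = 0)
I(n, L) = L/3
(-3*6*3)*(I(R(-2), -1) + 2**3) = (-3*6*3)*((1/3)*(-1) + 2**3) = (-18*3)*(-1/3 + 8) = -54*23/3 = -414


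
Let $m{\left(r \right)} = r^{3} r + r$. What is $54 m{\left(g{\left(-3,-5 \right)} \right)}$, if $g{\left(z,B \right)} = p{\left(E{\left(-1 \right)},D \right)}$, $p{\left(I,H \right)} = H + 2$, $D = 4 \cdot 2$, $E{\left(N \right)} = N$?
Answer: $540540$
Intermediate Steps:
$D = 8$
$p{\left(I,H \right)} = 2 + H$
$g{\left(z,B \right)} = 10$ ($g{\left(z,B \right)} = 2 + 8 = 10$)
$m{\left(r \right)} = r + r^{4}$ ($m{\left(r \right)} = r^{4} + r = r + r^{4}$)
$54 m{\left(g{\left(-3,-5 \right)} \right)} = 54 \left(10 + 10^{4}\right) = 54 \left(10 + 10000\right) = 54 \cdot 10010 = 540540$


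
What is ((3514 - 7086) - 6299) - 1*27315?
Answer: -37186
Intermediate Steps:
((3514 - 7086) - 6299) - 1*27315 = (-3572 - 6299) - 27315 = -9871 - 27315 = -37186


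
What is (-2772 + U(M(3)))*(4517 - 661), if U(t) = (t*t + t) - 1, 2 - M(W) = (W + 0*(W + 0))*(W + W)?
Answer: -9767248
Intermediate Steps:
M(W) = 2 - 2*W**2 (M(W) = 2 - (W + 0*(W + 0))*(W + W) = 2 - (W + 0*W)*2*W = 2 - (W + 0)*2*W = 2 - W*2*W = 2 - 2*W**2)
U(t) = -1 + t + t**2 (U(t) = (t**2 + t) - 1 = (t + t**2) - 1 = -1 + t + t**2)
(-2772 + U(M(3)))*(4517 - 661) = (-2772 + (-1 + (2 - 2*3**2) + (2 - 2*3**2)**2))*(4517 - 661) = (-2772 + (-1 + (2 - 2*9) + (2 - 2*9)**2))*3856 = (-2772 + (-1 + (2 - 18) + (2 - 18)**2))*3856 = (-2772 + (-1 - 16 + (-16)**2))*3856 = (-2772 + (-1 - 16 + 256))*3856 = (-2772 + 239)*3856 = -2533*3856 = -9767248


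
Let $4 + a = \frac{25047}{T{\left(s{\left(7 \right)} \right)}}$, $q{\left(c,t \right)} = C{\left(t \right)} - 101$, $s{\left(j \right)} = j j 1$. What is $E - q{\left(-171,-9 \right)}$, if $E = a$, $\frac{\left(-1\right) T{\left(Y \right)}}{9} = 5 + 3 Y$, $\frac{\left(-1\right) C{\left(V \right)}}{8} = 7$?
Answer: $\frac{20473}{152} \approx 134.69$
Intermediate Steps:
$C{\left(V \right)} = -56$ ($C{\left(V \right)} = \left(-8\right) 7 = -56$)
$s{\left(j \right)} = j^{2}$ ($s{\left(j \right)} = j^{2} \cdot 1 = j^{2}$)
$T{\left(Y \right)} = -45 - 27 Y$ ($T{\left(Y \right)} = - 9 \left(5 + 3 Y\right) = -45 - 27 Y$)
$q{\left(c,t \right)} = -157$ ($q{\left(c,t \right)} = -56 - 101 = -157$)
$a = - \frac{3391}{152}$ ($a = -4 + \frac{25047}{-45 - 27 \cdot 7^{2}} = -4 + \frac{25047}{-45 - 1323} = -4 + \frac{25047}{-1368} = -4 + 25047 \left(- \frac{1}{1368}\right) = -4 - \frac{2783}{152} = - \frac{3391}{152} \approx -22.309$)
$E = - \frac{3391}{152} \approx -22.309$
$E - q{\left(-171,-9 \right)} = - \frac{3391}{152} - -157 = - \frac{3391}{152} + 157 = \frac{20473}{152}$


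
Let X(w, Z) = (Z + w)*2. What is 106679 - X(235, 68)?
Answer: 106073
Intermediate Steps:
X(w, Z) = 2*Z + 2*w
106679 - X(235, 68) = 106679 - (2*68 + 2*235) = 106679 - (136 + 470) = 106679 - 1*606 = 106679 - 606 = 106073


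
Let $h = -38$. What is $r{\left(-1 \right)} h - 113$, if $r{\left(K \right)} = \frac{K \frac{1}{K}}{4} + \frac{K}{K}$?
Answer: $- \frac{321}{2} \approx -160.5$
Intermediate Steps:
$r{\left(K \right)} = \frac{5}{4}$ ($r{\left(K \right)} = 1 \cdot \frac{1}{4} + 1 = \frac{1}{4} + 1 = \frac{5}{4}$)
$r{\left(-1 \right)} h - 113 = \frac{5}{4} \left(-38\right) - 113 = - \frac{95}{2} - 113 = - \frac{321}{2}$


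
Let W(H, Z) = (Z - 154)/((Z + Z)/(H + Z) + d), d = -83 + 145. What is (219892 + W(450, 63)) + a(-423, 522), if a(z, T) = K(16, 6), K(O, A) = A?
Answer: 780192917/3548 ≈ 2.1990e+5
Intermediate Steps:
d = 62
a(z, T) = 6
W(H, Z) = (-154 + Z)/(62 + 2*Z/(H + Z)) (W(H, Z) = (Z - 154)/((Z + Z)/(H + Z) + 62) = (-154 + Z)/((2*Z)/(H + Z) + 62) = (-154 + Z)/(2*Z/(H + Z) + 62) = (-154 + Z)/(62 + 2*Z/(H + Z)))
(219892 + W(450, 63)) + a(-423, 522) = (219892 + (63**2 - 154*450 - 154*63 + 450*63)/(2*(31*450 + 32*63))) + 6 = (219892 + (3969 - 69300 - 9702 + 28350)/(2*(13950 + 2016))) + 6 = (219892 + (1/2)*(-46683)/15966) + 6 = (219892 + (1/2)*(1/15966)*(-46683)) + 6 = (219892 - 5187/3548) + 6 = 780171629/3548 + 6 = 780192917/3548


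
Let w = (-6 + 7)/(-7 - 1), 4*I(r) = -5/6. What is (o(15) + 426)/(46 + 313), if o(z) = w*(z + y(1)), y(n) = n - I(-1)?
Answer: 81403/68928 ≈ 1.1810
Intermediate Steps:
I(r) = -5/24 (I(r) = (-5/6)/4 = (-5*⅙)/4 = (¼)*(-⅚) = -5/24)
w = -⅛ (w = 1/(-8) = 1*(-⅛) = -⅛ ≈ -0.12500)
y(n) = 5/24 + n (y(n) = n - 1*(-5/24) = n + 5/24 = 5/24 + n)
o(z) = -29/192 - z/8 (o(z) = -(z + (5/24 + 1))/8 = -(z + 29/24)/8 = -(29/24 + z)/8 = -29/192 - z/8)
(o(15) + 426)/(46 + 313) = ((-29/192 - ⅛*15) + 426)/(46 + 313) = ((-29/192 - 15/8) + 426)/359 = (-389/192 + 426)*(1/359) = (81403/192)*(1/359) = 81403/68928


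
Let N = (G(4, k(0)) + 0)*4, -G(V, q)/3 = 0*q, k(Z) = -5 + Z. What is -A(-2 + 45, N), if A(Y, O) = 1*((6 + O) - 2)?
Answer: -4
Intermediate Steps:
G(V, q) = 0 (G(V, q) = -0*q = -3*0 = 0)
N = 0 (N = (0 + 0)*4 = 0*4 = 0)
A(Y, O) = 4 + O (A(Y, O) = 1*(4 + O) = 4 + O)
-A(-2 + 45, N) = -(4 + 0) = -1*4 = -4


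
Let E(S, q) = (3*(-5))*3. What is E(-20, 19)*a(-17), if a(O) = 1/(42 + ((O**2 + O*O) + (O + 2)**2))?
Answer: -9/169 ≈ -0.053254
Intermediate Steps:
E(S, q) = -45 (E(S, q) = -15*3 = -45)
a(O) = 1/(42 + (2 + O)**2 + 2*O**2) (a(O) = 1/(42 + ((O**2 + O**2) + (2 + O)**2)) = 1/(42 + (2*O**2 + (2 + O)**2)) = 1/(42 + ((2 + O)**2 + 2*O**2)) = 1/(42 + (2 + O)**2 + 2*O**2))
E(-20, 19)*a(-17) = -45/(46 + 3*(-17)**2 + 4*(-17)) = -45/(46 + 3*289 - 68) = -45/(46 + 867 - 68) = -45/845 = -45*1/845 = -9/169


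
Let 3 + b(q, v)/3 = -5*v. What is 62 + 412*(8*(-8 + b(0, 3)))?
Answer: -204290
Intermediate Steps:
b(q, v) = -9 - 15*v (b(q, v) = -9 + 3*(-5*v) = -9 - 15*v)
62 + 412*(8*(-8 + b(0, 3))) = 62 + 412*(8*(-8 + (-9 - 15*3))) = 62 + 412*(8*(-8 + (-9 - 45))) = 62 + 412*(8*(-8 - 54)) = 62 + 412*(8*(-62)) = 62 + 412*(-496) = 62 - 204352 = -204290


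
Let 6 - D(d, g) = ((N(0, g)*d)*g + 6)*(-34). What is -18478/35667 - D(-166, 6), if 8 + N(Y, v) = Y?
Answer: -9670126852/35667 ≈ -2.7112e+5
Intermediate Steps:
N(Y, v) = -8 + Y
D(d, g) = 210 - 272*d*g (D(d, g) = 6 - (((-8 + 0)*d)*g + 6)*(-34) = 6 - ((-8*d)*g + 6)*(-34) = 6 - (-8*d*g + 6)*(-34) = 6 - (6 - 8*d*g)*(-34) = 6 - (-204 + 272*d*g) = 6 + (204 - 272*d*g) = 210 - 272*d*g)
-18478/35667 - D(-166, 6) = -18478/35667 - (210 - 272*(-166)*6) = -18478*1/35667 - (210 + 270912) = -18478/35667 - 1*271122 = -18478/35667 - 271122 = -9670126852/35667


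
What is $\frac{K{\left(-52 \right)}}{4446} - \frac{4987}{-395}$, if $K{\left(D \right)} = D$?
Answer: $\frac{851987}{67545} \approx 12.614$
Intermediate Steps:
$\frac{K{\left(-52 \right)}}{4446} - \frac{4987}{-395} = - \frac{52}{4446} - \frac{4987}{-395} = \left(-52\right) \frac{1}{4446} - - \frac{4987}{395} = - \frac{2}{171} + \frac{4987}{395} = \frac{851987}{67545}$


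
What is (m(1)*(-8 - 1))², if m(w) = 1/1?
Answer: 81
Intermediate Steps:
m(w) = 1
(m(1)*(-8 - 1))² = (1*(-8 - 1))² = (1*(-9))² = (-9)² = 81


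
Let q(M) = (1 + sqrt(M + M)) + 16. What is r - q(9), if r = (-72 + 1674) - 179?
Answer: 1406 - 3*sqrt(2) ≈ 1401.8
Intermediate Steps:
q(M) = 17 + sqrt(2)*sqrt(M) (q(M) = (1 + sqrt(2*M)) + 16 = (1 + sqrt(2)*sqrt(M)) + 16 = 17 + sqrt(2)*sqrt(M))
r = 1423 (r = 1602 - 179 = 1423)
r - q(9) = 1423 - (17 + sqrt(2)*sqrt(9)) = 1423 - (17 + sqrt(2)*3) = 1423 - (17 + 3*sqrt(2)) = 1423 + (-17 - 3*sqrt(2)) = 1406 - 3*sqrt(2)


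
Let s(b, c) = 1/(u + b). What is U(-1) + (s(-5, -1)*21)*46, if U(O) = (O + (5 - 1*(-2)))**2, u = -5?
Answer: -303/5 ≈ -60.600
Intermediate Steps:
s(b, c) = 1/(-5 + b)
U(O) = (7 + O)**2 (U(O) = (O + (5 + 2))**2 = (O + 7)**2 = (7 + O)**2)
U(-1) + (s(-5, -1)*21)*46 = (7 - 1)**2 + (21/(-5 - 5))*46 = 6**2 + (21/(-10))*46 = 36 - 1/10*21*46 = 36 - 21/10*46 = 36 - 483/5 = -303/5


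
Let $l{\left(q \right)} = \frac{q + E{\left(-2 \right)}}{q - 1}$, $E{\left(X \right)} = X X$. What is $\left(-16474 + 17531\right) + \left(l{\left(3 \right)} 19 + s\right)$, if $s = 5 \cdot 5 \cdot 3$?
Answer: $\frac{2397}{2} \approx 1198.5$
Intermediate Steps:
$E{\left(X \right)} = X^{2}$
$s = 75$ ($s = 25 \cdot 3 = 75$)
$l{\left(q \right)} = \frac{4 + q}{-1 + q}$ ($l{\left(q \right)} = \frac{q + \left(-2\right)^{2}}{q - 1} = \frac{q + 4}{-1 + q} = \frac{4 + q}{-1 + q}$)
$\left(-16474 + 17531\right) + \left(l{\left(3 \right)} 19 + s\right) = \left(-16474 + 17531\right) + \left(\frac{4 + 3}{-1 + 3} \cdot 19 + 75\right) = 1057 + \left(\frac{1}{2} \cdot 7 \cdot 19 + 75\right) = 1057 + \left(\frac{7}{2} \cdot 19 + 75\right) = 1057 + \left(\frac{133}{2} + 75\right) = 1057 + \frac{283}{2} = \frac{2397}{2}$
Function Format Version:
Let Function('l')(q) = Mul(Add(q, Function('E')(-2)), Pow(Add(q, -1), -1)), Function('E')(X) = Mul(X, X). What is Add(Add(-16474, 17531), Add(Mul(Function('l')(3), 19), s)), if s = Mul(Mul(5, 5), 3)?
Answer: Rational(2397, 2) ≈ 1198.5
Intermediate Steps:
Function('E')(X) = Pow(X, 2)
s = 75 (s = Mul(25, 3) = 75)
Function('l')(q) = Mul(Pow(Add(-1, q), -1), Add(4, q)) (Function('l')(q) = Mul(Add(q, Pow(-2, 2)), Pow(Add(q, -1), -1)) = Mul(Add(q, 4), Pow(Add(-1, q), -1)) = Mul(Add(4, q), Pow(Add(-1, q), -1)) = Mul(Pow(Add(-1, q), -1), Add(4, q)))
Add(Add(-16474, 17531), Add(Mul(Function('l')(3), 19), s)) = Add(Add(-16474, 17531), Add(Mul(Mul(Pow(Add(-1, 3), -1), Add(4, 3)), 19), 75)) = Add(1057, Add(Mul(Mul(Pow(2, -1), 7), 19), 75)) = Add(1057, Add(Mul(Mul(Rational(1, 2), 7), 19), 75)) = Add(1057, Add(Mul(Rational(7, 2), 19), 75)) = Add(1057, Add(Rational(133, 2), 75)) = Add(1057, Rational(283, 2)) = Rational(2397, 2)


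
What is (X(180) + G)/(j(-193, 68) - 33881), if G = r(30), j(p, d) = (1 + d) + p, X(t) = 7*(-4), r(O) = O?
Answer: -2/34005 ≈ -5.8815e-5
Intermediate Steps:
X(t) = -28
j(p, d) = 1 + d + p
G = 30
(X(180) + G)/(j(-193, 68) - 33881) = (-28 + 30)/((1 + 68 - 193) - 33881) = 2/(-124 - 33881) = 2/(-34005) = 2*(-1/34005) = -2/34005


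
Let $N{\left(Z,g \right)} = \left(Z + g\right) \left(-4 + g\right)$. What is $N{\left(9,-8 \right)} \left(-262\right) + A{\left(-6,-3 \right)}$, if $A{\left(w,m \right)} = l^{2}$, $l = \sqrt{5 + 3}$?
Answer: $3152$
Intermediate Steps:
$N{\left(Z,g \right)} = \left(-4 + g\right) \left(Z + g\right)$
$l = 2 \sqrt{2}$ ($l = \sqrt{8} = 2 \sqrt{2} \approx 2.8284$)
$A{\left(w,m \right)} = 8$ ($A{\left(w,m \right)} = \left(2 \sqrt{2}\right)^{2} = 8$)
$N{\left(9,-8 \right)} \left(-262\right) + A{\left(-6,-3 \right)} = \left(\left(-8\right)^{2} - 36 - -32 + 9 \left(-8\right)\right) \left(-262\right) + 8 = \left(64 - 36 + 32 - 72\right) \left(-262\right) + 8 = \left(-12\right) \left(-262\right) + 8 = 3144 + 8 = 3152$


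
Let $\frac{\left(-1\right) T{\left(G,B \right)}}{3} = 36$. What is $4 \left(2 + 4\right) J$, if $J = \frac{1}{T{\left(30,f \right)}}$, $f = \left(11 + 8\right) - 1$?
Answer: $- \frac{2}{9} \approx -0.22222$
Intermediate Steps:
$f = 18$ ($f = 19 - 1 = 18$)
$T{\left(G,B \right)} = -108$ ($T{\left(G,B \right)} = \left(-3\right) 36 = -108$)
$J = - \frac{1}{108}$ ($J = \frac{1}{-108} = - \frac{1}{108} \approx -0.0092593$)
$4 \left(2 + 4\right) J = 4 \left(2 + 4\right) \left(- \frac{1}{108}\right) = 4 \cdot 6 \left(- \frac{1}{108}\right) = 24 \left(- \frac{1}{108}\right) = - \frac{2}{9}$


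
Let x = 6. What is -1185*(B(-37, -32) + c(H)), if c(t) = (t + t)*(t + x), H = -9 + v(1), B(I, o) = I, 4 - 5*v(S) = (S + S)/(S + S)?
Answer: -19671/5 ≈ -3934.2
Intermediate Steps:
v(S) = ⅗ (v(S) = ⅘ - (S + S)/(5*(S + S)) = ⅘ - 2*S/(5*(2*S)) = ⅘ - 2*S*1/(2*S)/5 = ⅘ - ⅕*1 = ⅘ - ⅕ = ⅗)
H = -42/5 (H = -9 + ⅗ = -42/5 ≈ -8.4000)
c(t) = 2*t*(6 + t) (c(t) = (t + t)*(t + 6) = (2*t)*(6 + t) = 2*t*(6 + t))
-1185*(B(-37, -32) + c(H)) = -1185*(-37 + 2*(-42/5)*(6 - 42/5)) = -1185*(-37 + 2*(-42/5)*(-12/5)) = -1185*(-37 + 1008/25) = -1185*83/25 = -19671/5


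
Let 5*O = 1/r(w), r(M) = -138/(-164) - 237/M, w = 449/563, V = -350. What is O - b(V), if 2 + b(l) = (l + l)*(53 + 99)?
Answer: 5804421118792/54551805 ≈ 1.0640e+5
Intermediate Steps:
w = 449/563 (w = 449*(1/563) = 449/563 ≈ 0.79751)
r(M) = 69/82 - 237/M (r(M) = -138*(-1/164) - 237/M = 69/82 - 237/M)
b(l) = -2 + 304*l (b(l) = -2 + (l + l)*(53 + 99) = -2 + (2*l)*152 = -2 + 304*l)
O = -36818/54551805 (O = 1/(5*(69/82 - 237/449/563)) = 1/(5*(69/82 - 237*563/449)) = 1/(5*(69/82 - 133431/449)) = 1/(5*(-10910361/36818)) = (1/5)*(-36818/10910361) = -36818/54551805 ≈ -0.00067492)
O - b(V) = -36818/54551805 - (-2 + 304*(-350)) = -36818/54551805 - (-2 - 106400) = -36818/54551805 - 1*(-106402) = -36818/54551805 + 106402 = 5804421118792/54551805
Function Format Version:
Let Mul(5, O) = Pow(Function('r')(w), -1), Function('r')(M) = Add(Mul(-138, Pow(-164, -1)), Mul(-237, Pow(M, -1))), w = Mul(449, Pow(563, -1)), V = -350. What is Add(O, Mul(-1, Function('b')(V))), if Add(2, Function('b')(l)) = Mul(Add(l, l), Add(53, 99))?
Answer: Rational(5804421118792, 54551805) ≈ 1.0640e+5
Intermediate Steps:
w = Rational(449, 563) (w = Mul(449, Rational(1, 563)) = Rational(449, 563) ≈ 0.79751)
Function('r')(M) = Add(Rational(69, 82), Mul(-237, Pow(M, -1))) (Function('r')(M) = Add(Mul(-138, Rational(-1, 164)), Mul(-237, Pow(M, -1))) = Add(Rational(69, 82), Mul(-237, Pow(M, -1))))
Function('b')(l) = Add(-2, Mul(304, l)) (Function('b')(l) = Add(-2, Mul(Add(l, l), Add(53, 99))) = Add(-2, Mul(Mul(2, l), 152)) = Add(-2, Mul(304, l)))
O = Rational(-36818, 54551805) (O = Mul(Rational(1, 5), Pow(Add(Rational(69, 82), Mul(-237, Pow(Rational(449, 563), -1))), -1)) = Mul(Rational(1, 5), Pow(Add(Rational(69, 82), Mul(-237, Rational(563, 449))), -1)) = Mul(Rational(1, 5), Pow(Add(Rational(69, 82), Rational(-133431, 449)), -1)) = Mul(Rational(1, 5), Pow(Rational(-10910361, 36818), -1)) = Mul(Rational(1, 5), Rational(-36818, 10910361)) = Rational(-36818, 54551805) ≈ -0.00067492)
Add(O, Mul(-1, Function('b')(V))) = Add(Rational(-36818, 54551805), Mul(-1, Add(-2, Mul(304, -350)))) = Add(Rational(-36818, 54551805), Mul(-1, Add(-2, -106400))) = Add(Rational(-36818, 54551805), Mul(-1, -106402)) = Add(Rational(-36818, 54551805), 106402) = Rational(5804421118792, 54551805)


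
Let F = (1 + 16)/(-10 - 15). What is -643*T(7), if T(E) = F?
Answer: 10931/25 ≈ 437.24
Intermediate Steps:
F = -17/25 (F = 17/(-25) = 17*(-1/25) = -17/25 ≈ -0.68000)
T(E) = -17/25
-643*T(7) = -643*(-17/25) = 10931/25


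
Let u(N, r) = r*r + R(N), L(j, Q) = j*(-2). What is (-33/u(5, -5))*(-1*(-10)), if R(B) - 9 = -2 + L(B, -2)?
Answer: -15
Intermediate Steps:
L(j, Q) = -2*j
R(B) = 7 - 2*B (R(B) = 9 + (-2 - 2*B) = 7 - 2*B)
u(N, r) = 7 + r² - 2*N (u(N, r) = r*r + (7 - 2*N) = r² + (7 - 2*N) = 7 + r² - 2*N)
(-33/u(5, -5))*(-1*(-10)) = (-33/(7 + (-5)² - 2*5))*(-1*(-10)) = -33/(7 + 25 - 10)*10 = -33/22*10 = -33*1/22*10 = -3/2*10 = -15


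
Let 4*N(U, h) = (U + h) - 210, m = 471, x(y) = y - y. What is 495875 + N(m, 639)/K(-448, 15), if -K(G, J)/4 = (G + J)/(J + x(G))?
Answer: 858858875/1732 ≈ 4.9588e+5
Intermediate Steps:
x(y) = 0
K(G, J) = -4*(G + J)/J (K(G, J) = -4*(G + J)/(J + 0) = -4*(G + J)/J)
N(U, h) = -105/2 + U/4 + h/4 (N(U, h) = ((U + h) - 210)/4 = (-210 + U + h)/4 = -105/2 + U/4 + h/4)
495875 + N(m, 639)/K(-448, 15) = 495875 + (-105/2 + (¼)*471 + (¼)*639)/(-4 - 4*(-448)/15) = 495875 + (-105/2 + 471/4 + 639/4)/(-4 - 4*(-448)*1/15) = 495875 + 225/(-4 + 1792/15) = 495875 + 225/(1732/15) = 495875 + 225*(15/1732) = 495875 + 3375/1732 = 858858875/1732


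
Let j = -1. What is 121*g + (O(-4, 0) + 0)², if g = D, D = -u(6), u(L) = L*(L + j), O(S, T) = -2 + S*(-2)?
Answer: -3594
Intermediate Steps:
O(S, T) = -2 - 2*S
u(L) = L*(-1 + L) (u(L) = L*(L - 1) = L*(-1 + L))
D = -30 (D = -6*(-1 + 6) = -6*5 = -1*30 = -30)
g = -30
121*g + (O(-4, 0) + 0)² = 121*(-30) + ((-2 - 2*(-4)) + 0)² = -3630 + ((-2 + 8) + 0)² = -3630 + (6 + 0)² = -3630 + 6² = -3630 + 36 = -3594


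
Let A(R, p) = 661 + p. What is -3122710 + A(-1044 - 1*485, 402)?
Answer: -3121647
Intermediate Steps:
-3122710 + A(-1044 - 1*485, 402) = -3122710 + (661 + 402) = -3122710 + 1063 = -3121647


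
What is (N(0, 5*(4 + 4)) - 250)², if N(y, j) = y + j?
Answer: 44100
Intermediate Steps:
N(y, j) = j + y
(N(0, 5*(4 + 4)) - 250)² = ((5*(4 + 4) + 0) - 250)² = ((5*8 + 0) - 250)² = ((40 + 0) - 250)² = (40 - 250)² = (-210)² = 44100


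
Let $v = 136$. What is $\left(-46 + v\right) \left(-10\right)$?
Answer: $-900$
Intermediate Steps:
$\left(-46 + v\right) \left(-10\right) = \left(-46 + 136\right) \left(-10\right) = 90 \left(-10\right) = -900$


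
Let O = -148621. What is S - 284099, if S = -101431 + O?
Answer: -534151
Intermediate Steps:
S = -250052 (S = -101431 - 148621 = -250052)
S - 284099 = -250052 - 284099 = -534151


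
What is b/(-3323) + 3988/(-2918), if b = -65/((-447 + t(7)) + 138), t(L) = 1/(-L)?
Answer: -14339462013/10491628148 ≈ -1.3668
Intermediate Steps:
t(L) = -1/L
b = 455/2164 (b = -65/((-447 - 1/7) + 138) = -65/((-447 - 1*⅐) + 138) = -65/((-447 - ⅐) + 138) = -65/(-3130/7 + 138) = -65/(-2164/7) = -65*(-7/2164) = 455/2164 ≈ 0.21026)
b/(-3323) + 3988/(-2918) = (455/2164)/(-3323) + 3988/(-2918) = (455/2164)*(-1/3323) + 3988*(-1/2918) = -455/7190972 - 1994/1459 = -14339462013/10491628148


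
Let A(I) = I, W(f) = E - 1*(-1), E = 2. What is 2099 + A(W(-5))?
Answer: 2102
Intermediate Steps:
W(f) = 3 (W(f) = 2 - 1*(-1) = 2 + 1 = 3)
2099 + A(W(-5)) = 2099 + 3 = 2102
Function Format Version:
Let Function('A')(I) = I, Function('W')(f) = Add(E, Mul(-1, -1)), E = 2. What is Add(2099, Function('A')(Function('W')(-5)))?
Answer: 2102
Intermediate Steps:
Function('W')(f) = 3 (Function('W')(f) = Add(2, Mul(-1, -1)) = Add(2, 1) = 3)
Add(2099, Function('A')(Function('W')(-5))) = Add(2099, 3) = 2102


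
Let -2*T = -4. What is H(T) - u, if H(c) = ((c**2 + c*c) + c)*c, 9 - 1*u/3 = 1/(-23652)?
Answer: -55189/7884 ≈ -7.0001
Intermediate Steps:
T = 2 (T = -1/2*(-4) = 2)
u = 212869/7884 (u = 27 - 3/(-23652) = 27 - 3*(-1/23652) = 27 + 1/7884 = 212869/7884 ≈ 27.000)
H(c) = c*(c + 2*c**2) (H(c) = ((c**2 + c**2) + c)*c = (2*c**2 + c)*c = (c + 2*c**2)*c = c*(c + 2*c**2))
H(T) - u = 2**2*(1 + 2*2) - 1*212869/7884 = 4*(1 + 4) - 212869/7884 = 4*5 - 212869/7884 = 20 - 212869/7884 = -55189/7884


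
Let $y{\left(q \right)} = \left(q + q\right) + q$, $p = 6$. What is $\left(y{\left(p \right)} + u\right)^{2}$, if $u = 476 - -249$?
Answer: $552049$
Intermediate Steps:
$y{\left(q \right)} = 3 q$ ($y{\left(q \right)} = 2 q + q = 3 q$)
$u = 725$ ($u = 476 + 249 = 725$)
$\left(y{\left(p \right)} + u\right)^{2} = \left(3 \cdot 6 + 725\right)^{2} = \left(18 + 725\right)^{2} = 743^{2} = 552049$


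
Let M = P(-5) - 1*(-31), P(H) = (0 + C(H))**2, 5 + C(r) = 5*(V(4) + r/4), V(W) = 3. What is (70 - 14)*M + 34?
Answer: 5115/2 ≈ 2557.5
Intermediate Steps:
C(r) = 10 + 5*r/4 (C(r) = -5 + 5*(3 + r/4) = -5 + (15 + 5*r/4) = 10 + 5*r/4)
P(H) = (10 + 5*H/4)**2 (P(H) = (0 + (10 + 5*H/4))**2 = (10 + 5*H/4)**2)
M = 721/16 (M = 25*(8 - 5)**2/16 - 1*(-31) = (25/16)*3**2 + 31 = (25/16)*9 + 31 = 225/16 + 31 = 721/16 ≈ 45.063)
(70 - 14)*M + 34 = (70 - 14)*(721/16) + 34 = 56*(721/16) + 34 = 5047/2 + 34 = 5115/2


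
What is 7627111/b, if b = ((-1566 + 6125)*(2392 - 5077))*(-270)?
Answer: 7627111/3305047050 ≈ 0.0023077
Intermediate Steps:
b = 3305047050 (b = (4559*(-2685))*(-270) = -12240915*(-270) = 3305047050)
7627111/b = 7627111/3305047050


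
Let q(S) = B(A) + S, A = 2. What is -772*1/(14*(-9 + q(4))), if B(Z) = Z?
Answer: 386/21 ≈ 18.381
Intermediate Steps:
q(S) = 2 + S
-772*1/(14*(-9 + q(4))) = -772*1/(14*(-9 + (2 + 4))) = -772*1/(14*(-9 + 6)) = -772/((-3*14)) = -772/(-42) = -772*(-1/42) = 386/21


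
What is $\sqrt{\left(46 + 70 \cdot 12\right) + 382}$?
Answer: $2 \sqrt{317} \approx 35.609$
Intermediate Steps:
$\sqrt{\left(46 + 70 \cdot 12\right) + 382} = \sqrt{\left(46 + 840\right) + 382} = \sqrt{886 + 382} = \sqrt{1268} = 2 \sqrt{317}$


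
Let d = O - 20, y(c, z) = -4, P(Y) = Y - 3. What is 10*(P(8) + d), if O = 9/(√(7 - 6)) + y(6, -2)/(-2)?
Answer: -40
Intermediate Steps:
P(Y) = -3 + Y
O = 11 (O = 9/(√(7 - 6)) - 4/(-2) = 9/(√1) - 4*(-½) = 9/1 + 2 = 9*1 + 2 = 9 + 2 = 11)
d = -9 (d = 11 - 20 = -9)
10*(P(8) + d) = 10*((-3 + 8) - 9) = 10*(5 - 9) = 10*(-4) = -40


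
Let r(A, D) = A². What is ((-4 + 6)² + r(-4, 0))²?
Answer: 400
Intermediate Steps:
((-4 + 6)² + r(-4, 0))² = ((-4 + 6)² + (-4)²)² = (2² + 16)² = (4 + 16)² = 20² = 400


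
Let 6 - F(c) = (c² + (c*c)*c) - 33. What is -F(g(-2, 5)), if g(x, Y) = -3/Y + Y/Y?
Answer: -4847/125 ≈ -38.776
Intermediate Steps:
g(x, Y) = 1 - 3/Y (g(x, Y) = -3/Y + 1 = 1 - 3/Y)
F(c) = 39 - c² - c³ (F(c) = 6 - ((c² + (c*c)*c) - 33) = 6 - ((c² + c²*c) - 33) = 6 - ((c² + c³) - 33) = 6 - (-33 + c² + c³) = 6 + (33 - c² - c³) = 39 - c² - c³)
-F(g(-2, 5)) = -(39 - ((-3 + 5)/5)² - ((-3 + 5)/5)³) = -(39 - ((⅕)*2)² - ((⅕)*2)³) = -(39 - (⅖)² - (⅖)³) = -(39 - 1*4/25 - 1*8/125) = -(39 - 4/25 - 8/125) = -1*4847/125 = -4847/125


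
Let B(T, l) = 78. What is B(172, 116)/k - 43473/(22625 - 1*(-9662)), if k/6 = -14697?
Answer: -639342412/474522039 ≈ -1.3473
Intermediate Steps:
k = -88182 (k = 6*(-14697) = -88182)
B(172, 116)/k - 43473/(22625 - 1*(-9662)) = 78/(-88182) - 43473/(22625 - 1*(-9662)) = 78*(-1/88182) - 43473/(22625 + 9662) = -13/14697 - 43473/32287 = -639342412/474522039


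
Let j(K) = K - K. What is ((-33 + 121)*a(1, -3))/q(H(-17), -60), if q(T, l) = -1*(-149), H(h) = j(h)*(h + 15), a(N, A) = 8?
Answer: 704/149 ≈ 4.7248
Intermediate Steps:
j(K) = 0
H(h) = 0 (H(h) = 0*(h + 15) = 0*(15 + h) = 0)
q(T, l) = 149
((-33 + 121)*a(1, -3))/q(H(-17), -60) = ((-33 + 121)*8)/149 = (88*8)*(1/149) = 704*(1/149) = 704/149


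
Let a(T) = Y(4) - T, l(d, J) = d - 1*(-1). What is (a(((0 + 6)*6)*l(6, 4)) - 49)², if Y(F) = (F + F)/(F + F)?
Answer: 90000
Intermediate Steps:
l(d, J) = 1 + d (l(d, J) = d + 1 = 1 + d)
Y(F) = 1 (Y(F) = (2*F)/((2*F)) = (2*F)*(1/(2*F)) = 1)
a(T) = 1 - T
(a(((0 + 6)*6)*l(6, 4)) - 49)² = ((1 - (0 + 6)*6*(1 + 6)) - 49)² = ((1 - 6*6*7) - 49)² = ((1 - 36*7) - 49)² = ((1 - 1*252) - 49)² = ((1 - 252) - 49)² = (-251 - 49)² = (-300)² = 90000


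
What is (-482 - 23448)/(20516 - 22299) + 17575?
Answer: 31360155/1783 ≈ 17588.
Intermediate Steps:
(-482 - 23448)/(20516 - 22299) + 17575 = -23930/(-1783) + 17575 = -23930*(-1/1783) + 17575 = 23930/1783 + 17575 = 31360155/1783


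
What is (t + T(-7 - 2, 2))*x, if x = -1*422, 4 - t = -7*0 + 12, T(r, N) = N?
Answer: 2532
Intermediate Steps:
t = -8 (t = 4 - (-7*0 + 12) = 4 - (0 + 12) = 4 - 1*12 = 4 - 12 = -8)
x = -422
(t + T(-7 - 2, 2))*x = (-8 + 2)*(-422) = -6*(-422) = 2532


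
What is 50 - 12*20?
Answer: -190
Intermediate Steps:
50 - 12*20 = 50 - 240 = -190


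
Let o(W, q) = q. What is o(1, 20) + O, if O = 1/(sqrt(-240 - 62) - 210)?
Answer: 443915/22201 - I*sqrt(302)/44402 ≈ 19.995 - 0.00039138*I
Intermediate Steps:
O = 1/(-210 + I*sqrt(302)) (O = 1/(sqrt(-302) - 210) = 1/(I*sqrt(302) - 210) = 1/(-210 + I*sqrt(302)) ≈ -0.0047295 - 0.00039138*I)
o(1, 20) + O = 20 + (-105/22201 - I*sqrt(302)/44402) = 443915/22201 - I*sqrt(302)/44402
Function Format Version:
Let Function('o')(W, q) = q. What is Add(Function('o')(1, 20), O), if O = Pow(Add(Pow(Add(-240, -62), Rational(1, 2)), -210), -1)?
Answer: Add(Rational(443915, 22201), Mul(Rational(-1, 44402), I, Pow(302, Rational(1, 2)))) ≈ Add(19.995, Mul(-0.00039138, I))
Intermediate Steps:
O = Pow(Add(-210, Mul(I, Pow(302, Rational(1, 2)))), -1) (O = Pow(Add(Pow(-302, Rational(1, 2)), -210), -1) = Pow(Add(Mul(I, Pow(302, Rational(1, 2))), -210), -1) = Pow(Add(-210, Mul(I, Pow(302, Rational(1, 2)))), -1) ≈ Add(-0.0047295, Mul(-0.00039138, I)))
Add(Function('o')(1, 20), O) = Add(20, Add(Rational(-105, 22201), Mul(Rational(-1, 44402), I, Pow(302, Rational(1, 2))))) = Add(Rational(443915, 22201), Mul(Rational(-1, 44402), I, Pow(302, Rational(1, 2))))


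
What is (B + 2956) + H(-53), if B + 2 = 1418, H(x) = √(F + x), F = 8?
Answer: 4372 + 3*I*√5 ≈ 4372.0 + 6.7082*I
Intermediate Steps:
H(x) = √(8 + x)
B = 1416 (B = -2 + 1418 = 1416)
(B + 2956) + H(-53) = (1416 + 2956) + √(8 - 53) = 4372 + √(-45) = 4372 + 3*I*√5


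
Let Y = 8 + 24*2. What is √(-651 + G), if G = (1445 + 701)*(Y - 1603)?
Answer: I*√3320513 ≈ 1822.2*I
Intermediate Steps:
Y = 56 (Y = 8 + 48 = 56)
G = -3319862 (G = (1445 + 701)*(56 - 1603) = 2146*(-1547) = -3319862)
√(-651 + G) = √(-651 - 3319862) = √(-3320513) = I*√3320513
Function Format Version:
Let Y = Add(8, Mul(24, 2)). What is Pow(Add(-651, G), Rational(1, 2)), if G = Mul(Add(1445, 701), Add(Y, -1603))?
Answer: Mul(I, Pow(3320513, Rational(1, 2))) ≈ Mul(1822.2, I)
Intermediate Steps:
Y = 56 (Y = Add(8, 48) = 56)
G = -3319862 (G = Mul(Add(1445, 701), Add(56, -1603)) = Mul(2146, -1547) = -3319862)
Pow(Add(-651, G), Rational(1, 2)) = Pow(Add(-651, -3319862), Rational(1, 2)) = Pow(-3320513, Rational(1, 2)) = Mul(I, Pow(3320513, Rational(1, 2)))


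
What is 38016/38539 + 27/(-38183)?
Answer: 1450524375/1471534637 ≈ 0.98572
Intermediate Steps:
38016/38539 + 27/(-38183) = 38016*(1/38539) + 27*(-1/38183) = 38016/38539 - 27/38183 = 1450524375/1471534637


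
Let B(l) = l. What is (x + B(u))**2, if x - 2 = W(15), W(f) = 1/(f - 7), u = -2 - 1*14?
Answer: 12321/64 ≈ 192.52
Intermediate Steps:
u = -16 (u = -2 - 14 = -16)
W(f) = 1/(-7 + f)
x = 17/8 (x = 2 + 1/(-7 + 15) = 2 + 1/8 = 17/8 ≈ 2.1250)
(x + B(u))**2 = (17/8 - 16)**2 = (-111/8)**2 = 12321/64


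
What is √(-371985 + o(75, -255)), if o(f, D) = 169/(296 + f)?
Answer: I*√51200324686/371 ≈ 609.91*I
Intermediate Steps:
√(-371985 + o(75, -255)) = √(-371985 + 169/(296 + 75)) = √(-371985 + 169/371) = √(-138006266/371) = I*√51200324686/371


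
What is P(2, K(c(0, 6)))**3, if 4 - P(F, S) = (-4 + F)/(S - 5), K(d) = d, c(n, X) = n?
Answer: 5832/125 ≈ 46.656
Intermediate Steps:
P(F, S) = 4 - (-4 + F)/(-5 + S) (P(F, S) = 4 - (-4 + F)/(S - 5) = 4 - (-4 + F)/(-5 + S))
P(2, K(c(0, 6)))**3 = ((-16 - 1*2 + 4*0)/(-5 + 0))**3 = ((-16 - 2 + 0)/(-5))**3 = (-1/5*(-18))**3 = (18/5)**3 = 5832/125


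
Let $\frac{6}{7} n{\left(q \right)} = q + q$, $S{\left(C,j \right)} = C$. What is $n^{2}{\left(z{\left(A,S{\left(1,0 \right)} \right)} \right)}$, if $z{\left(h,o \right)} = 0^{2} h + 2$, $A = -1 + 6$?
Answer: $\frac{196}{9} \approx 21.778$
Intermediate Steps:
$A = 5$
$z{\left(h,o \right)} = 2$ ($z{\left(h,o \right)} = 0 h + 2 = 0 + 2 = 2$)
$n{\left(q \right)} = \frac{7 q}{3}$ ($n{\left(q \right)} = \frac{7 \left(q + q\right)}{6} = \frac{7 \cdot 2 q}{6} = \frac{7 q}{3}$)
$n^{2}{\left(z{\left(A,S{\left(1,0 \right)} \right)} \right)} = \left(\frac{7}{3} \cdot 2\right)^{2} = \left(\frac{14}{3}\right)^{2} = \frac{196}{9}$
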